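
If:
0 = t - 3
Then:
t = 3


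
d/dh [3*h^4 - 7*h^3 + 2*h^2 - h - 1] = 12*h^3 - 21*h^2 + 4*h - 1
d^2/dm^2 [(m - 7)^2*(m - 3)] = 6*m - 34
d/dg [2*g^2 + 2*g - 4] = 4*g + 2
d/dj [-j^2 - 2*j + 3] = -2*j - 2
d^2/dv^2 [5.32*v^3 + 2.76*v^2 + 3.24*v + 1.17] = 31.92*v + 5.52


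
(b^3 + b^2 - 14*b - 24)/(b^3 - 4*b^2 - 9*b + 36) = (b + 2)/(b - 3)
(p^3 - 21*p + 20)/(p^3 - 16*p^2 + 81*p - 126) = (p^3 - 21*p + 20)/(p^3 - 16*p^2 + 81*p - 126)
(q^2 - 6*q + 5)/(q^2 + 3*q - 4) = (q - 5)/(q + 4)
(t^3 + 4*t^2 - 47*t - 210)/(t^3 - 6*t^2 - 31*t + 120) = (t^2 - t - 42)/(t^2 - 11*t + 24)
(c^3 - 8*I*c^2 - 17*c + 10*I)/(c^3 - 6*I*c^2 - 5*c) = (c - 2*I)/c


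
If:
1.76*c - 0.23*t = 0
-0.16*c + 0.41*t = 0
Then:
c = 0.00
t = 0.00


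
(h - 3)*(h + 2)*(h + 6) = h^3 + 5*h^2 - 12*h - 36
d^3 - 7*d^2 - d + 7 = (d - 7)*(d - 1)*(d + 1)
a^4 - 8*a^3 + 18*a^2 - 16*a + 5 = (a - 5)*(a - 1)^3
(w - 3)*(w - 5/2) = w^2 - 11*w/2 + 15/2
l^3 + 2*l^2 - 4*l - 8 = (l - 2)*(l + 2)^2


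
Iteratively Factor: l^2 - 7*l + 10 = (l - 2)*(l - 5)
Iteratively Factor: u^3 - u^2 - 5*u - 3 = (u - 3)*(u^2 + 2*u + 1) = (u - 3)*(u + 1)*(u + 1)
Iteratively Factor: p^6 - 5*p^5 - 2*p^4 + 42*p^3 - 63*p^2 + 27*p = (p + 3)*(p^5 - 8*p^4 + 22*p^3 - 24*p^2 + 9*p) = (p - 1)*(p + 3)*(p^4 - 7*p^3 + 15*p^2 - 9*p) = (p - 1)^2*(p + 3)*(p^3 - 6*p^2 + 9*p) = p*(p - 1)^2*(p + 3)*(p^2 - 6*p + 9) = p*(p - 3)*(p - 1)^2*(p + 3)*(p - 3)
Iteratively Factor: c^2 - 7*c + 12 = (c - 3)*(c - 4)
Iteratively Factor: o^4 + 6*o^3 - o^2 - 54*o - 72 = (o + 4)*(o^3 + 2*o^2 - 9*o - 18) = (o + 2)*(o + 4)*(o^2 - 9) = (o + 2)*(o + 3)*(o + 4)*(o - 3)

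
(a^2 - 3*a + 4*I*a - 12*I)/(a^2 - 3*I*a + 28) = (a - 3)/(a - 7*I)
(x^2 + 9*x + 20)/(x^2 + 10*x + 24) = (x + 5)/(x + 6)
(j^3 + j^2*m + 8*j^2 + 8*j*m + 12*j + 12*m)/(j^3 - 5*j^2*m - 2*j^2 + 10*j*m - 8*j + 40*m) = (j^2 + j*m + 6*j + 6*m)/(j^2 - 5*j*m - 4*j + 20*m)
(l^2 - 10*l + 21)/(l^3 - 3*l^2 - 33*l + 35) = (l - 3)/(l^2 + 4*l - 5)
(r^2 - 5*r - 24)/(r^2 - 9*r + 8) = (r + 3)/(r - 1)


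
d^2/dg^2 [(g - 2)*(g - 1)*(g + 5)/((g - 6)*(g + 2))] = 2*(23*g^3 + 246*g^2 - 156*g + 1192)/(g^6 - 12*g^5 + 12*g^4 + 224*g^3 - 144*g^2 - 1728*g - 1728)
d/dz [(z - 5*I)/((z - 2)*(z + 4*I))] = ((-z + 5*I)*(z - 2) + (-z + 5*I)*(z + 4*I) + (z - 2)*(z + 4*I))/((z - 2)^2*(z + 4*I)^2)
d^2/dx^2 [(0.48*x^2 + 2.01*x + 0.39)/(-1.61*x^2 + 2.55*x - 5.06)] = (-14.361522*x^3 + 17.396694*x^2 + 107.854866*x - 75.167118)/(4.173281*x^6 - 19.829565*x^5 + 70.755153*x^4 - 141.224355*x^3 + 222.373338*x^2 - 195.86754*x + 129.554216)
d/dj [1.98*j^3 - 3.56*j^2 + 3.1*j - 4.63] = 5.94*j^2 - 7.12*j + 3.1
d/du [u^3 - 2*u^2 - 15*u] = 3*u^2 - 4*u - 15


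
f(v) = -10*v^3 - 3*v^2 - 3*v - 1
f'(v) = -30*v^2 - 6*v - 3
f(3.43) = -450.12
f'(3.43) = -376.53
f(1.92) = -88.60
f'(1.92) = -125.11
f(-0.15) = -0.58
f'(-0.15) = -2.78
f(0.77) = -9.65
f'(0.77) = -25.41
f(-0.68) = 2.80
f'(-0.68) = -12.79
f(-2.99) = 248.46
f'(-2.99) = -253.26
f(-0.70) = 3.06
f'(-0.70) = -13.50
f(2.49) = -181.45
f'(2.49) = -203.94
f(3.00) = -307.00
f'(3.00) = -291.00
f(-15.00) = 33119.00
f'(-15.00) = -6663.00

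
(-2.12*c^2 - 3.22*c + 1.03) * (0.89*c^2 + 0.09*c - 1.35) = -1.8868*c^4 - 3.0566*c^3 + 3.4889*c^2 + 4.4397*c - 1.3905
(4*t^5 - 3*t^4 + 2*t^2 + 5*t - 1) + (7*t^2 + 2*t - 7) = 4*t^5 - 3*t^4 + 9*t^2 + 7*t - 8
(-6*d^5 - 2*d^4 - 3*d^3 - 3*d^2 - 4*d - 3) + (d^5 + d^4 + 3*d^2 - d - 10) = -5*d^5 - d^4 - 3*d^3 - 5*d - 13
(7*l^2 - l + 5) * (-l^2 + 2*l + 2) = -7*l^4 + 15*l^3 + 7*l^2 + 8*l + 10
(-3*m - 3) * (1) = -3*m - 3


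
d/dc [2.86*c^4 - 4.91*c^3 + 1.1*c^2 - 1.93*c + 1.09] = 11.44*c^3 - 14.73*c^2 + 2.2*c - 1.93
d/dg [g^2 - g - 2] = 2*g - 1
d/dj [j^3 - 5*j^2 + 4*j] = 3*j^2 - 10*j + 4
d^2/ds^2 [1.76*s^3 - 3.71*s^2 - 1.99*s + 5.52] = 10.56*s - 7.42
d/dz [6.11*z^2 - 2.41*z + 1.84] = 12.22*z - 2.41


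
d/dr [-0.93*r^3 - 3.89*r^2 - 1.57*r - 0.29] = -2.79*r^2 - 7.78*r - 1.57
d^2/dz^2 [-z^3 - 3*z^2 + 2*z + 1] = -6*z - 6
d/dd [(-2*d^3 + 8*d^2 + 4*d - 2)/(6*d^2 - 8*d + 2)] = (-3*d^4 + 8*d^3 - 25*d^2 + 14*d - 2)/(9*d^4 - 24*d^3 + 22*d^2 - 8*d + 1)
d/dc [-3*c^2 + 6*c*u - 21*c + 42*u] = -6*c + 6*u - 21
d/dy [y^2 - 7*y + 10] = 2*y - 7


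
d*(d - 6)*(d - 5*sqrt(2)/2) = d^3 - 6*d^2 - 5*sqrt(2)*d^2/2 + 15*sqrt(2)*d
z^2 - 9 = (z - 3)*(z + 3)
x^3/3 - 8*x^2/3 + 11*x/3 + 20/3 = (x/3 + 1/3)*(x - 5)*(x - 4)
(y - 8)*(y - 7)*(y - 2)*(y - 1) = y^4 - 18*y^3 + 103*y^2 - 198*y + 112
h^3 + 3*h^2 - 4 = (h - 1)*(h + 2)^2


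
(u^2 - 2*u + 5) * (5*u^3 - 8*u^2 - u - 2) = 5*u^5 - 18*u^4 + 40*u^3 - 40*u^2 - u - 10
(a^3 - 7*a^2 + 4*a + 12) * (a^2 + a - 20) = a^5 - 6*a^4 - 23*a^3 + 156*a^2 - 68*a - 240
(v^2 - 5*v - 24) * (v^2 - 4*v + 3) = v^4 - 9*v^3 - v^2 + 81*v - 72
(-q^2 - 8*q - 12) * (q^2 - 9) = -q^4 - 8*q^3 - 3*q^2 + 72*q + 108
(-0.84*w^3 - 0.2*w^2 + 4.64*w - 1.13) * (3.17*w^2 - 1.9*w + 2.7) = -2.6628*w^5 + 0.962*w^4 + 12.8208*w^3 - 12.9381*w^2 + 14.675*w - 3.051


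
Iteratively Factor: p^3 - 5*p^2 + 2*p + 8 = (p - 2)*(p^2 - 3*p - 4) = (p - 2)*(p + 1)*(p - 4)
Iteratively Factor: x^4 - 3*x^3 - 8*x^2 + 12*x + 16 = (x - 4)*(x^3 + x^2 - 4*x - 4) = (x - 4)*(x + 1)*(x^2 - 4) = (x - 4)*(x - 2)*(x + 1)*(x + 2)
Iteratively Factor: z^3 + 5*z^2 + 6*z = (z + 2)*(z^2 + 3*z) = z*(z + 2)*(z + 3)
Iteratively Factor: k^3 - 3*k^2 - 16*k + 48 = (k + 4)*(k^2 - 7*k + 12) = (k - 4)*(k + 4)*(k - 3)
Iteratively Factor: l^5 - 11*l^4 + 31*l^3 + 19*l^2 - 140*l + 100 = (l - 5)*(l^4 - 6*l^3 + l^2 + 24*l - 20) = (l - 5)*(l + 2)*(l^3 - 8*l^2 + 17*l - 10) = (l - 5)^2*(l + 2)*(l^2 - 3*l + 2) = (l - 5)^2*(l - 1)*(l + 2)*(l - 2)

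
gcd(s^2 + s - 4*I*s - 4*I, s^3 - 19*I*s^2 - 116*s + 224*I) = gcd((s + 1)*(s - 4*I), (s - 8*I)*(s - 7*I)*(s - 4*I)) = s - 4*I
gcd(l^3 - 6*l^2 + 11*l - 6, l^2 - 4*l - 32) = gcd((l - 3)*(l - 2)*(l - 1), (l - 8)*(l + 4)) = 1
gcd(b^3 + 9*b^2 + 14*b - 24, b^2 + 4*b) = b + 4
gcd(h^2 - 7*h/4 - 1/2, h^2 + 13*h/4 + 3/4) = h + 1/4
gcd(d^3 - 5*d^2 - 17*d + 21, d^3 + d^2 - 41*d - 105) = d^2 - 4*d - 21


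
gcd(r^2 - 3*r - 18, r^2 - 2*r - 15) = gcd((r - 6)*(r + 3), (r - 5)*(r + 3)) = r + 3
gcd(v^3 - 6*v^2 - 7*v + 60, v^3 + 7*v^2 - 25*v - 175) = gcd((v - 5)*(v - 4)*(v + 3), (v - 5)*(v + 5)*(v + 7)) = v - 5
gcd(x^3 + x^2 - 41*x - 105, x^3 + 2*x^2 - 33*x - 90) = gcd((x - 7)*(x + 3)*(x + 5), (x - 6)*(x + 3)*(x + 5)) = x^2 + 8*x + 15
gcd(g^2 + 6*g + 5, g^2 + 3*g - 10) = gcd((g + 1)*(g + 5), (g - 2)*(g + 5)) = g + 5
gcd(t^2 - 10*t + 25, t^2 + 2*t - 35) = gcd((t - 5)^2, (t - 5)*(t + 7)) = t - 5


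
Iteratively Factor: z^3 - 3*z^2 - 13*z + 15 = (z + 3)*(z^2 - 6*z + 5) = (z - 1)*(z + 3)*(z - 5)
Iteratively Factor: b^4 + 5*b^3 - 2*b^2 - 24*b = (b)*(b^3 + 5*b^2 - 2*b - 24) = b*(b + 3)*(b^2 + 2*b - 8) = b*(b - 2)*(b + 3)*(b + 4)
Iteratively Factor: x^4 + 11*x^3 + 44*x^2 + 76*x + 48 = (x + 3)*(x^3 + 8*x^2 + 20*x + 16) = (x + 2)*(x + 3)*(x^2 + 6*x + 8) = (x + 2)^2*(x + 3)*(x + 4)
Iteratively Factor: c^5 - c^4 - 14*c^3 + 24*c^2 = (c + 4)*(c^4 - 5*c^3 + 6*c^2) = (c - 3)*(c + 4)*(c^3 - 2*c^2) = c*(c - 3)*(c + 4)*(c^2 - 2*c) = c*(c - 3)*(c - 2)*(c + 4)*(c)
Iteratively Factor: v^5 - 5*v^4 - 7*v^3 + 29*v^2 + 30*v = (v + 2)*(v^4 - 7*v^3 + 7*v^2 + 15*v) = (v - 5)*(v + 2)*(v^3 - 2*v^2 - 3*v) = (v - 5)*(v - 3)*(v + 2)*(v^2 + v) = v*(v - 5)*(v - 3)*(v + 2)*(v + 1)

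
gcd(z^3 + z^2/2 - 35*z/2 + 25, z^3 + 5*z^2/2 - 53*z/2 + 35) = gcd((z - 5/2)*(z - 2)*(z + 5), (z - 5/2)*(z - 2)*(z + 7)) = z^2 - 9*z/2 + 5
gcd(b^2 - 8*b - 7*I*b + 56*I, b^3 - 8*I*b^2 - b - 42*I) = b - 7*I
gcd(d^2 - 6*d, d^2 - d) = d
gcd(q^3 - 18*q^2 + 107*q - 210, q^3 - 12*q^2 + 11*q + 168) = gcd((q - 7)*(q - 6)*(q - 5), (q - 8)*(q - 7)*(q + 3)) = q - 7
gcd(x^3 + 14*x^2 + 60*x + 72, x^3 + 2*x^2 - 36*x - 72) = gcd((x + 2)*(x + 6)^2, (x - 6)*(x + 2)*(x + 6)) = x^2 + 8*x + 12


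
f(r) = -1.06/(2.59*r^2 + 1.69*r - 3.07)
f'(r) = -1.06*(-5.18*r - 1.69)/(2.59*r^2 + 1.69*r - 3.07)^2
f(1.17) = -0.43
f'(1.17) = 1.37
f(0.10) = 0.37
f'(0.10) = 0.28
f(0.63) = 1.08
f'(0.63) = 5.50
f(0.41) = 0.55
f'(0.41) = 1.07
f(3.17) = -0.04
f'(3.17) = 0.02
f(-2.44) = -0.13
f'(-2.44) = -0.17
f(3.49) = -0.03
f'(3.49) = 0.02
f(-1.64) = -0.94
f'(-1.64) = -5.70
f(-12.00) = -0.00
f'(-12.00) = -0.00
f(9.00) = -0.00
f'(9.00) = 0.00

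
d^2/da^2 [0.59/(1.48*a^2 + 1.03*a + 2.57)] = (-2.584672*a^2 - 1.798792*a + 0.59*(2.96*a + 1.03)*(5.92*a + 2.06) - 4.488248)/(1.48*a^2 + 1.03*a + 2.57)^3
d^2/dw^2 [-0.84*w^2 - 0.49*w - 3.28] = -1.68000000000000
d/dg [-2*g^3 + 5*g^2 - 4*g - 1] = -6*g^2 + 10*g - 4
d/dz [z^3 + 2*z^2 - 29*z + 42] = 3*z^2 + 4*z - 29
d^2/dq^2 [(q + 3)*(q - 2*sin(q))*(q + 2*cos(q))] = -2*sqrt(2)*q^2*cos(q + pi/4) - 2*q*sin(q) + 8*q*sin(2*q) - 14*q*cos(q) + 6*q - 16*sin(q) + 24*sin(2*q) - 8*cos(q) - 8*cos(2*q) + 6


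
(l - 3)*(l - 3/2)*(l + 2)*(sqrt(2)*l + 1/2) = sqrt(2)*l^4 - 5*sqrt(2)*l^3/2 + l^3/2 - 9*sqrt(2)*l^2/2 - 5*l^2/4 - 9*l/4 + 9*sqrt(2)*l + 9/2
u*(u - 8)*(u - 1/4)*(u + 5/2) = u^4 - 23*u^3/4 - 149*u^2/8 + 5*u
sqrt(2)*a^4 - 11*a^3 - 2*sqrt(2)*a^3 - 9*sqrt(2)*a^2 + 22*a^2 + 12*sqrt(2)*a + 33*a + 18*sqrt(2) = (a - 3)*(a + 1)*(a - 6*sqrt(2))*(sqrt(2)*a + 1)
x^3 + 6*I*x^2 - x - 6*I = (x - 1)*(x + 1)*(x + 6*I)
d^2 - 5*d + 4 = (d - 4)*(d - 1)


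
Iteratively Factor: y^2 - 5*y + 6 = (y - 3)*(y - 2)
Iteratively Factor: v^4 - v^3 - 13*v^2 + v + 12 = (v - 4)*(v^3 + 3*v^2 - v - 3) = (v - 4)*(v + 1)*(v^2 + 2*v - 3) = (v - 4)*(v - 1)*(v + 1)*(v + 3)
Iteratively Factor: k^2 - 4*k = (k - 4)*(k)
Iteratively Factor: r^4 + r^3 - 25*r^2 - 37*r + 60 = (r - 5)*(r^3 + 6*r^2 + 5*r - 12) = (r - 5)*(r - 1)*(r^2 + 7*r + 12) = (r - 5)*(r - 1)*(r + 4)*(r + 3)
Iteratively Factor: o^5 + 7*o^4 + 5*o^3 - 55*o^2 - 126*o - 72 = (o + 1)*(o^4 + 6*o^3 - o^2 - 54*o - 72) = (o + 1)*(o + 3)*(o^3 + 3*o^2 - 10*o - 24) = (o - 3)*(o + 1)*(o + 3)*(o^2 + 6*o + 8) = (o - 3)*(o + 1)*(o + 3)*(o + 4)*(o + 2)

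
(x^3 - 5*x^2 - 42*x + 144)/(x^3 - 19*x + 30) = (x^2 - 2*x - 48)/(x^2 + 3*x - 10)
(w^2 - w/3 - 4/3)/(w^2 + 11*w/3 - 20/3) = (w + 1)/(w + 5)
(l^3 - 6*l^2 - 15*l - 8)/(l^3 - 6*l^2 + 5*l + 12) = (l^2 - 7*l - 8)/(l^2 - 7*l + 12)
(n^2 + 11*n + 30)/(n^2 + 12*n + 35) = (n + 6)/(n + 7)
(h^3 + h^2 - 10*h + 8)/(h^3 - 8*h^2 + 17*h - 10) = (h + 4)/(h - 5)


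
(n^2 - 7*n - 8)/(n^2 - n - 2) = (n - 8)/(n - 2)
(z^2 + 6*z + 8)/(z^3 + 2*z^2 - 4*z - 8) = (z + 4)/(z^2 - 4)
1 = 1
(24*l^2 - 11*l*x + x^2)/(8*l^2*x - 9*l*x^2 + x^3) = (-3*l + x)/(x*(-l + x))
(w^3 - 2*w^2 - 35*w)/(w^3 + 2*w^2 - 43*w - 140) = w/(w + 4)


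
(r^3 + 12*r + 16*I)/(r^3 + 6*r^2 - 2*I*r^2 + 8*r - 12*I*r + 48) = (r + 2*I)/(r + 6)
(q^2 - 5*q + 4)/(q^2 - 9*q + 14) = (q^2 - 5*q + 4)/(q^2 - 9*q + 14)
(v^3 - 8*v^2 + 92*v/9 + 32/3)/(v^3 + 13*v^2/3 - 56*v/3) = (v^2 - 16*v/3 - 4)/(v*(v + 7))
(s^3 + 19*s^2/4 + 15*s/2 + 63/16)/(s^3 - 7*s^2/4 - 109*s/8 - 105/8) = (s + 3/2)/(s - 5)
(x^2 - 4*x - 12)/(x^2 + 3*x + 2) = (x - 6)/(x + 1)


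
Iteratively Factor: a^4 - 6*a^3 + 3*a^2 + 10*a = (a - 2)*(a^3 - 4*a^2 - 5*a) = a*(a - 2)*(a^2 - 4*a - 5) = a*(a - 2)*(a + 1)*(a - 5)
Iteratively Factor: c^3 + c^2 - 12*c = (c + 4)*(c^2 - 3*c) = c*(c + 4)*(c - 3)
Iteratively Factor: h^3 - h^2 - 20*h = (h - 5)*(h^2 + 4*h) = h*(h - 5)*(h + 4)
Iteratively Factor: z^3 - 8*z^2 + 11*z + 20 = (z - 5)*(z^2 - 3*z - 4) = (z - 5)*(z - 4)*(z + 1)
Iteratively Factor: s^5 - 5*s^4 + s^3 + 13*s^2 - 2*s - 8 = (s - 4)*(s^4 - s^3 - 3*s^2 + s + 2) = (s - 4)*(s + 1)*(s^3 - 2*s^2 - s + 2) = (s - 4)*(s - 1)*(s + 1)*(s^2 - s - 2) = (s - 4)*(s - 1)*(s + 1)^2*(s - 2)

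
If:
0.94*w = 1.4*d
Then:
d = 0.671428571428571*w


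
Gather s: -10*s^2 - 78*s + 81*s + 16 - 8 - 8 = -10*s^2 + 3*s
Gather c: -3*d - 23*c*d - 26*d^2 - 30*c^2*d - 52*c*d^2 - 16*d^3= -30*c^2*d + c*(-52*d^2 - 23*d) - 16*d^3 - 26*d^2 - 3*d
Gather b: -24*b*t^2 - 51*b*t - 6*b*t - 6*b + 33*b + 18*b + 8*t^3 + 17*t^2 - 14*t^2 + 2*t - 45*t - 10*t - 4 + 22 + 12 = b*(-24*t^2 - 57*t + 45) + 8*t^3 + 3*t^2 - 53*t + 30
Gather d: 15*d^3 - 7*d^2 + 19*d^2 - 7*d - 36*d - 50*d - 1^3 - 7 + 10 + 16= 15*d^3 + 12*d^2 - 93*d + 18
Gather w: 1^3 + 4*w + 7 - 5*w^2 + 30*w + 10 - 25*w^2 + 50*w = -30*w^2 + 84*w + 18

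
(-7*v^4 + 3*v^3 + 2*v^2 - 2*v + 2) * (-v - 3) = 7*v^5 + 18*v^4 - 11*v^3 - 4*v^2 + 4*v - 6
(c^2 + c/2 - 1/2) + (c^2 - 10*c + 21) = 2*c^2 - 19*c/2 + 41/2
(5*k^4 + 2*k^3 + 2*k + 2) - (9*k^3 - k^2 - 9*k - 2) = 5*k^4 - 7*k^3 + k^2 + 11*k + 4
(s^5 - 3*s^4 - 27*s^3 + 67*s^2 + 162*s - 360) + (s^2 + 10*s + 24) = s^5 - 3*s^4 - 27*s^3 + 68*s^2 + 172*s - 336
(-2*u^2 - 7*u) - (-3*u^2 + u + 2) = u^2 - 8*u - 2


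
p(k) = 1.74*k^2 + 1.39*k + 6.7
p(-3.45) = 22.61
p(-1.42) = 8.23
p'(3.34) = 13.01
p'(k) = 3.48*k + 1.39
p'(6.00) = 22.27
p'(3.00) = 11.83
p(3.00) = 26.53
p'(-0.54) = -0.49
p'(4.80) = 18.09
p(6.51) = 89.49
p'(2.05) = 8.52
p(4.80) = 53.46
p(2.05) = 16.86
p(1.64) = 13.66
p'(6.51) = 24.04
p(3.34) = 30.75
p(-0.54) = 6.46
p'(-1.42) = -3.55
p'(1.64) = 7.10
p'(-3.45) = -10.62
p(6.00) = 77.68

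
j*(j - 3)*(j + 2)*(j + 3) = j^4 + 2*j^3 - 9*j^2 - 18*j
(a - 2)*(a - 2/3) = a^2 - 8*a/3 + 4/3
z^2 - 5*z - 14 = (z - 7)*(z + 2)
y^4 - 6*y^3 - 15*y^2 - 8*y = y*(y - 8)*(y + 1)^2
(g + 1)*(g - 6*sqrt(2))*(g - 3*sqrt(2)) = g^3 - 9*sqrt(2)*g^2 + g^2 - 9*sqrt(2)*g + 36*g + 36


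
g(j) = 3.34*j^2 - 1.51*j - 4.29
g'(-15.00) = -101.71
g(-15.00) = 769.86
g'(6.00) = 38.57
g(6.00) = 106.89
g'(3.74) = 23.47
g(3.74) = 36.78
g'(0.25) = 0.16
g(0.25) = -4.46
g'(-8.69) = -59.56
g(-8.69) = 261.06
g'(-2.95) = -21.22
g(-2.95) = 29.23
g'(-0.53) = -5.05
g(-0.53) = -2.55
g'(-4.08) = -28.76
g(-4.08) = 57.47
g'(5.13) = 32.76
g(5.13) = 75.86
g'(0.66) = 2.90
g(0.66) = -3.83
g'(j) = 6.68*j - 1.51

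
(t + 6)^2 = t^2 + 12*t + 36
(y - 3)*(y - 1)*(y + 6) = y^3 + 2*y^2 - 21*y + 18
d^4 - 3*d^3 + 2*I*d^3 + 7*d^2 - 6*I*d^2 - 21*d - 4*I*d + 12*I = (d - 3)*(d - I)^2*(d + 4*I)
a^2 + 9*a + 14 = (a + 2)*(a + 7)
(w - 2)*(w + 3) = w^2 + w - 6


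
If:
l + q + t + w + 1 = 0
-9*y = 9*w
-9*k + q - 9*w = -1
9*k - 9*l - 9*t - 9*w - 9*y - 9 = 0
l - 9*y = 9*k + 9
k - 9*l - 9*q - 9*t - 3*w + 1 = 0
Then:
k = 53/25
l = 2313/50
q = -1/10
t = -2257/50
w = -101/50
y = 101/50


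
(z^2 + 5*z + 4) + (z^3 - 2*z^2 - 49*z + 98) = z^3 - z^2 - 44*z + 102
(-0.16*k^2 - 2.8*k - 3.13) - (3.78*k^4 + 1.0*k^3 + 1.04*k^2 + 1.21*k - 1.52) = -3.78*k^4 - 1.0*k^3 - 1.2*k^2 - 4.01*k - 1.61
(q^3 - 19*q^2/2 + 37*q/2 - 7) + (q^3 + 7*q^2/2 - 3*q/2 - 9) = 2*q^3 - 6*q^2 + 17*q - 16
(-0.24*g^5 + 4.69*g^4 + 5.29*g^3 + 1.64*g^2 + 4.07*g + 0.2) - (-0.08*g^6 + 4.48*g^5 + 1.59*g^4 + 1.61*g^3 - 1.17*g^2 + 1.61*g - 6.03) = 0.08*g^6 - 4.72*g^5 + 3.1*g^4 + 3.68*g^3 + 2.81*g^2 + 2.46*g + 6.23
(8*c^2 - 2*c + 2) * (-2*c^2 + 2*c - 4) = -16*c^4 + 20*c^3 - 40*c^2 + 12*c - 8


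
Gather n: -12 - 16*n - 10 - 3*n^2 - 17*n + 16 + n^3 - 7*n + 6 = n^3 - 3*n^2 - 40*n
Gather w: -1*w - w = -2*w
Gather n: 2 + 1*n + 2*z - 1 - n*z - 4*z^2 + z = n*(1 - z) - 4*z^2 + 3*z + 1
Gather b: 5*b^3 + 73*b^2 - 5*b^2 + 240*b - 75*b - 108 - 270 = 5*b^3 + 68*b^2 + 165*b - 378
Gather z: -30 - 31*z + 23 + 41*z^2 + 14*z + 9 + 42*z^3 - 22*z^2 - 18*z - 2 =42*z^3 + 19*z^2 - 35*z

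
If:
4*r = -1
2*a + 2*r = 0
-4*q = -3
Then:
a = 1/4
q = 3/4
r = -1/4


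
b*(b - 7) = b^2 - 7*b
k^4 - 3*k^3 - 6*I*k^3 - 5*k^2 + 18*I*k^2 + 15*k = k*(k - 3)*(k - 5*I)*(k - I)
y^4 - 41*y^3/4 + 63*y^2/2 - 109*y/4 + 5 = (y - 5)*(y - 4)*(y - 1)*(y - 1/4)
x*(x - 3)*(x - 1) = x^3 - 4*x^2 + 3*x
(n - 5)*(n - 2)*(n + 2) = n^3 - 5*n^2 - 4*n + 20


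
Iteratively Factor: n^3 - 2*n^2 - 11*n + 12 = (n + 3)*(n^2 - 5*n + 4) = (n - 1)*(n + 3)*(n - 4)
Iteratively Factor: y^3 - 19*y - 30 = (y + 2)*(y^2 - 2*y - 15) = (y - 5)*(y + 2)*(y + 3)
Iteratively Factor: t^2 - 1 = (t + 1)*(t - 1)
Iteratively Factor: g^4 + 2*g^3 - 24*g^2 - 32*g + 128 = (g - 4)*(g^3 + 6*g^2 - 32) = (g - 4)*(g + 4)*(g^2 + 2*g - 8) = (g - 4)*(g + 4)^2*(g - 2)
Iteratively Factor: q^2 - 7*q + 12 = (q - 3)*(q - 4)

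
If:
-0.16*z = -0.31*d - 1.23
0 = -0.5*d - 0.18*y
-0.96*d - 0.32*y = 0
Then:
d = 0.00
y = 0.00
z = 7.69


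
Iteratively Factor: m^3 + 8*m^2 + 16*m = (m + 4)*(m^2 + 4*m) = (m + 4)^2*(m)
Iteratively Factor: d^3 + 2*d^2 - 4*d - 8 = (d + 2)*(d^2 - 4) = (d - 2)*(d + 2)*(d + 2)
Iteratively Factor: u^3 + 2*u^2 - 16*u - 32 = (u + 2)*(u^2 - 16) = (u + 2)*(u + 4)*(u - 4)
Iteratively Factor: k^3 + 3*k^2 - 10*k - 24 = (k + 2)*(k^2 + k - 12) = (k + 2)*(k + 4)*(k - 3)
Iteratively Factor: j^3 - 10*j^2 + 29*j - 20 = (j - 4)*(j^2 - 6*j + 5) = (j - 4)*(j - 1)*(j - 5)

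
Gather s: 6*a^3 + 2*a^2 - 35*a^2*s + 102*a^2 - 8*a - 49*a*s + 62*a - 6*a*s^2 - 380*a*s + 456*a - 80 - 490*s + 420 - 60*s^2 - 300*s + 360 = 6*a^3 + 104*a^2 + 510*a + s^2*(-6*a - 60) + s*(-35*a^2 - 429*a - 790) + 700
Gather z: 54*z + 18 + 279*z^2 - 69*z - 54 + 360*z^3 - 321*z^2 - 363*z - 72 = 360*z^3 - 42*z^2 - 378*z - 108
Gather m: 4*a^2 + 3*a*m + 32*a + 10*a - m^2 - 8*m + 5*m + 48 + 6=4*a^2 + 42*a - m^2 + m*(3*a - 3) + 54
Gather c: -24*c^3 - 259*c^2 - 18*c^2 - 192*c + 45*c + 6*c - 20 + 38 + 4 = -24*c^3 - 277*c^2 - 141*c + 22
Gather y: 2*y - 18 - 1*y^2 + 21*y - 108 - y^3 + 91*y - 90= -y^3 - y^2 + 114*y - 216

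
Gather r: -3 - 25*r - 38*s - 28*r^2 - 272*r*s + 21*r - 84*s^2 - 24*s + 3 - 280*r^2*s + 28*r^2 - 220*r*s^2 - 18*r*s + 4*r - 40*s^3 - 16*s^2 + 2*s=-280*r^2*s + r*(-220*s^2 - 290*s) - 40*s^3 - 100*s^2 - 60*s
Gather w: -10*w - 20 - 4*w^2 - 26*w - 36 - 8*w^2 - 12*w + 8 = -12*w^2 - 48*w - 48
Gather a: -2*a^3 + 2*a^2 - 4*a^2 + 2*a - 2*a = -2*a^3 - 2*a^2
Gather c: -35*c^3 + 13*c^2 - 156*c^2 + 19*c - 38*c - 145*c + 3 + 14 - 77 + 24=-35*c^3 - 143*c^2 - 164*c - 36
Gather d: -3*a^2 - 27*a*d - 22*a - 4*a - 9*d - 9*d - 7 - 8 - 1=-3*a^2 - 26*a + d*(-27*a - 18) - 16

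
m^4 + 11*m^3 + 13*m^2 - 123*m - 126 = (m - 3)*(m + 1)*(m + 6)*(m + 7)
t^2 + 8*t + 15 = (t + 3)*(t + 5)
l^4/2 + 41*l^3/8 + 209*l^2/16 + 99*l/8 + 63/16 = (l/2 + 1/2)*(l + 3/4)*(l + 3/2)*(l + 7)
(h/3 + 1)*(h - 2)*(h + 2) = h^3/3 + h^2 - 4*h/3 - 4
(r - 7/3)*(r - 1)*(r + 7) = r^3 + 11*r^2/3 - 21*r + 49/3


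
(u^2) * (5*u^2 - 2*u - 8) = 5*u^4 - 2*u^3 - 8*u^2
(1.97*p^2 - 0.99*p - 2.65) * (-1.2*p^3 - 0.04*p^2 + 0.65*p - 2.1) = -2.364*p^5 + 1.1092*p^4 + 4.5001*p^3 - 4.6745*p^2 + 0.3565*p + 5.565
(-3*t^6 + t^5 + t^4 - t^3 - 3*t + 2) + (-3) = -3*t^6 + t^5 + t^4 - t^3 - 3*t - 1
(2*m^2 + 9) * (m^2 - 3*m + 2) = 2*m^4 - 6*m^3 + 13*m^2 - 27*m + 18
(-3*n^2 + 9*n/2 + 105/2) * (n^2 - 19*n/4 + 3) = -3*n^4 + 75*n^3/4 + 177*n^2/8 - 1887*n/8 + 315/2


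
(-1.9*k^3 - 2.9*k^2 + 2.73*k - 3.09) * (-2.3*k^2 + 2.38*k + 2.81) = 4.37*k^5 + 2.148*k^4 - 18.52*k^3 + 5.4554*k^2 + 0.317100000000001*k - 8.6829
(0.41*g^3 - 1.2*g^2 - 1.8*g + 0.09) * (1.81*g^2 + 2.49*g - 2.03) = 0.7421*g^5 - 1.1511*g^4 - 7.0783*g^3 - 1.8831*g^2 + 3.8781*g - 0.1827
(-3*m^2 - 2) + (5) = 3 - 3*m^2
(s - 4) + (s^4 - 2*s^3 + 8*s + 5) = s^4 - 2*s^3 + 9*s + 1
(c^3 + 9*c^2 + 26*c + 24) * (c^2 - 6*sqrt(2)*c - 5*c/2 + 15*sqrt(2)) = c^5 - 6*sqrt(2)*c^4 + 13*c^4/2 - 39*sqrt(2)*c^3 + 7*c^3/2 - 41*c^2 - 21*sqrt(2)*c^2 - 60*c + 246*sqrt(2)*c + 360*sqrt(2)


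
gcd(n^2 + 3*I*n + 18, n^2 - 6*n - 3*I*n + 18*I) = n - 3*I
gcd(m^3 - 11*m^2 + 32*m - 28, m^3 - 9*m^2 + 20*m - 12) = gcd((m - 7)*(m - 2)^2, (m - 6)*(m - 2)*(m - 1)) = m - 2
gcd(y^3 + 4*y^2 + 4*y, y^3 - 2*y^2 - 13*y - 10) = y + 2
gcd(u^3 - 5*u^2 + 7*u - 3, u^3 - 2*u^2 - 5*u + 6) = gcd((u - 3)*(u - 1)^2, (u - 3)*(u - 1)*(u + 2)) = u^2 - 4*u + 3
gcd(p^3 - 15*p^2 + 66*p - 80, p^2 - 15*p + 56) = p - 8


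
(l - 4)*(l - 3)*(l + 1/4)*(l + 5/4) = l^4 - 11*l^3/2 + 29*l^2/16 + 253*l/16 + 15/4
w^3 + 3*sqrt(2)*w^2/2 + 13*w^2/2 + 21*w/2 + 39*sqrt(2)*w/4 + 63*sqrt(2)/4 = (w + 3)*(w + 7/2)*(w + 3*sqrt(2)/2)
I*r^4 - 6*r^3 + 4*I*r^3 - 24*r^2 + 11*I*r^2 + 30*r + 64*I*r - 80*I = (r + 5)*(r - 2*I)*(r + 8*I)*(I*r - I)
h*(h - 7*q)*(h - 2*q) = h^3 - 9*h^2*q + 14*h*q^2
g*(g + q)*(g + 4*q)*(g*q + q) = g^4*q + 5*g^3*q^2 + g^3*q + 4*g^2*q^3 + 5*g^2*q^2 + 4*g*q^3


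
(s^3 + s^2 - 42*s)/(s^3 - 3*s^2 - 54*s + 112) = s*(s - 6)/(s^2 - 10*s + 16)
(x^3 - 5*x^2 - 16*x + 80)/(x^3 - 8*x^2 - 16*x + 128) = (x - 5)/(x - 8)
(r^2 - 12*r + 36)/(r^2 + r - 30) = (r^2 - 12*r + 36)/(r^2 + r - 30)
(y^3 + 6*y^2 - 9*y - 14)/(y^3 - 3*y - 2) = (y + 7)/(y + 1)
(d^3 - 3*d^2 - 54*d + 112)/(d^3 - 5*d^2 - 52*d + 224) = (d - 2)/(d - 4)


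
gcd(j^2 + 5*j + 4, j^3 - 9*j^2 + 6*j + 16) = j + 1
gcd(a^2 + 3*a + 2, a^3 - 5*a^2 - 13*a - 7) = a + 1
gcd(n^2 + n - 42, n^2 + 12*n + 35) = n + 7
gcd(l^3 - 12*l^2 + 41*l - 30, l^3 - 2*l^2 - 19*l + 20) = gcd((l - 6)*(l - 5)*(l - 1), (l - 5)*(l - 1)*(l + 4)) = l^2 - 6*l + 5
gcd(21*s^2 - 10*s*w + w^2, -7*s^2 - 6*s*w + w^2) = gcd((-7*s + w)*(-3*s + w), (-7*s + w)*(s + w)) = 7*s - w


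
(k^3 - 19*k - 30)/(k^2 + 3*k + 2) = (k^2 - 2*k - 15)/(k + 1)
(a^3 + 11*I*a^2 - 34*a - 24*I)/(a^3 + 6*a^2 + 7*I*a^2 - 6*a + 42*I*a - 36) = (a + 4*I)/(a + 6)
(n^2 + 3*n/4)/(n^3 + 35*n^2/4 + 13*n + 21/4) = n/(n^2 + 8*n + 7)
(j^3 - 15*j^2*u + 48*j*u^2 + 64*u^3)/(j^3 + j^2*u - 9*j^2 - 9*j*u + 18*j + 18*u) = (j^2 - 16*j*u + 64*u^2)/(j^2 - 9*j + 18)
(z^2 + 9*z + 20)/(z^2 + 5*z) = (z + 4)/z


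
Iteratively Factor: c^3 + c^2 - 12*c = (c)*(c^2 + c - 12) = c*(c - 3)*(c + 4)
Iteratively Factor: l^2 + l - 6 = (l - 2)*(l + 3)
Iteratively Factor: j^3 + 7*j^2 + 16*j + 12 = (j + 2)*(j^2 + 5*j + 6) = (j + 2)*(j + 3)*(j + 2)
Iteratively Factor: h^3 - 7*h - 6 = (h + 1)*(h^2 - h - 6) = (h - 3)*(h + 1)*(h + 2)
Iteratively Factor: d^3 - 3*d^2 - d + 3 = (d - 3)*(d^2 - 1) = (d - 3)*(d - 1)*(d + 1)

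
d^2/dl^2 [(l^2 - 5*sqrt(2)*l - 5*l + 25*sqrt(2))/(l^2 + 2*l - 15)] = 2*(-5*sqrt(2)*l^3 - 7*l^3 + 45*l^2 + 75*sqrt(2)*l^2 - 225*l - 75*sqrt(2)*l + 75 + 325*sqrt(2))/(l^6 + 6*l^5 - 33*l^4 - 172*l^3 + 495*l^2 + 1350*l - 3375)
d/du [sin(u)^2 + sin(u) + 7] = sin(2*u) + cos(u)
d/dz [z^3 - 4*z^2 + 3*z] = 3*z^2 - 8*z + 3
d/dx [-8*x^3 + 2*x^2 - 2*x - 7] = -24*x^2 + 4*x - 2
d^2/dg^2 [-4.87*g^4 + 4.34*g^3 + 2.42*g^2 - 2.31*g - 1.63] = -58.44*g^2 + 26.04*g + 4.84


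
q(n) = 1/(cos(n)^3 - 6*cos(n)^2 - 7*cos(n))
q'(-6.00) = -0.03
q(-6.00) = -0.09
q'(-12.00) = -0.09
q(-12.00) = -0.10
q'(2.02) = -0.33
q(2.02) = 0.55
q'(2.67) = 4.68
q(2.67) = 1.30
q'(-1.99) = 0.46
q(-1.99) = 0.56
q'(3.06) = 920.47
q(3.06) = 37.71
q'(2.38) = 0.94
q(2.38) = 0.65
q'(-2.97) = -98.94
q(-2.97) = 8.65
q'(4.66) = 51.89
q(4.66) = 2.86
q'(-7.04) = 0.16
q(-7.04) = -0.13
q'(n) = (3*sin(n)*cos(n)^2 - 12*sin(n)*cos(n) - 7*sin(n))/(cos(n)^3 - 6*cos(n)^2 - 7*cos(n))^2 = (3*sin(n) - 7*sin(n)/cos(n)^2 - 12*tan(n))/(sin(n)^2 + 6*cos(n) + 6)^2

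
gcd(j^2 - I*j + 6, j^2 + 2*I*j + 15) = j - 3*I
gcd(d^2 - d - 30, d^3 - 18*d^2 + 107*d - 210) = d - 6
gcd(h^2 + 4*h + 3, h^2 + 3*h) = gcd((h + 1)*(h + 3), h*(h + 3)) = h + 3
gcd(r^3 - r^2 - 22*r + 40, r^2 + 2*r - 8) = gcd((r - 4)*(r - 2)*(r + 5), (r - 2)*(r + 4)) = r - 2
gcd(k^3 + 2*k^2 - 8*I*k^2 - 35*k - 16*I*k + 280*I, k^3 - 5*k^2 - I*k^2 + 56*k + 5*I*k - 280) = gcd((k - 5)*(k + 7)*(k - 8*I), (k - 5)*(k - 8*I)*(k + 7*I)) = k^2 + k*(-5 - 8*I) + 40*I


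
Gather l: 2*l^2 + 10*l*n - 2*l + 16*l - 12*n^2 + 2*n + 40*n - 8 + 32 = 2*l^2 + l*(10*n + 14) - 12*n^2 + 42*n + 24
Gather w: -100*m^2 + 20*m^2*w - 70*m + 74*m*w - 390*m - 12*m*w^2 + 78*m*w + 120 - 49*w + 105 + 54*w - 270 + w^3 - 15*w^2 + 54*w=-100*m^2 - 460*m + w^3 + w^2*(-12*m - 15) + w*(20*m^2 + 152*m + 59) - 45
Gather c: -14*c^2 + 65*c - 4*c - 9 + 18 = -14*c^2 + 61*c + 9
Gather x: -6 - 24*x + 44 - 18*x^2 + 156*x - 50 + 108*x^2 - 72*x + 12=90*x^2 + 60*x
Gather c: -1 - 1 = -2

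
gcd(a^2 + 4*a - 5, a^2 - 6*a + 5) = a - 1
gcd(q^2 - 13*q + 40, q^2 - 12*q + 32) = q - 8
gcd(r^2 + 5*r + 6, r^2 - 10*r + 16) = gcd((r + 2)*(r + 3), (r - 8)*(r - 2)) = 1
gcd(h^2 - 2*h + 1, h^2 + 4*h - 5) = h - 1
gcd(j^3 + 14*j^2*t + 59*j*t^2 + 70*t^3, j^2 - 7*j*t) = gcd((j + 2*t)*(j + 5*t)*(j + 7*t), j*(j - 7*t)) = 1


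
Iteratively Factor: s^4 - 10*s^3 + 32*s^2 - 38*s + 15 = (s - 3)*(s^3 - 7*s^2 + 11*s - 5) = (s - 3)*(s - 1)*(s^2 - 6*s + 5) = (s - 5)*(s - 3)*(s - 1)*(s - 1)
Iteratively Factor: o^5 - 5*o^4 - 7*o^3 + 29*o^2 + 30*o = (o)*(o^4 - 5*o^3 - 7*o^2 + 29*o + 30) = o*(o + 1)*(o^3 - 6*o^2 - o + 30) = o*(o + 1)*(o + 2)*(o^2 - 8*o + 15) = o*(o - 5)*(o + 1)*(o + 2)*(o - 3)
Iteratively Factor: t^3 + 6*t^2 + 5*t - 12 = (t - 1)*(t^2 + 7*t + 12) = (t - 1)*(t + 3)*(t + 4)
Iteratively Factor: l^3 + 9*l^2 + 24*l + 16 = (l + 4)*(l^2 + 5*l + 4) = (l + 4)^2*(l + 1)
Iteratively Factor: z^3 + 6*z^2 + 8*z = (z)*(z^2 + 6*z + 8) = z*(z + 2)*(z + 4)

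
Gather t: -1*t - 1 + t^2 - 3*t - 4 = t^2 - 4*t - 5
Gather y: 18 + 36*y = 36*y + 18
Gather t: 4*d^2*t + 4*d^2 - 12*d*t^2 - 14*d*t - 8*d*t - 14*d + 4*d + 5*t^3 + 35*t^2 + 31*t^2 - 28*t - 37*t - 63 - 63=4*d^2 - 10*d + 5*t^3 + t^2*(66 - 12*d) + t*(4*d^2 - 22*d - 65) - 126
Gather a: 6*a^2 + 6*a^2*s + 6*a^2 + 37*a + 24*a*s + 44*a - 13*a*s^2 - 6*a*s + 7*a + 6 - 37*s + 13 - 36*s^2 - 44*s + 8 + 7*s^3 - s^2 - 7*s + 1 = a^2*(6*s + 12) + a*(-13*s^2 + 18*s + 88) + 7*s^3 - 37*s^2 - 88*s + 28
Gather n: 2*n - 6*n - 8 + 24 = 16 - 4*n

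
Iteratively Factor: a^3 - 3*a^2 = (a - 3)*(a^2) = a*(a - 3)*(a)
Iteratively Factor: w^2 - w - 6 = (w + 2)*(w - 3)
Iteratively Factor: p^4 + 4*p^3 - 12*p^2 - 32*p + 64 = (p + 4)*(p^3 - 12*p + 16) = (p - 2)*(p + 4)*(p^2 + 2*p - 8) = (p - 2)*(p + 4)^2*(p - 2)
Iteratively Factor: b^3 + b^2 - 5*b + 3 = (b - 1)*(b^2 + 2*b - 3) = (b - 1)*(b + 3)*(b - 1)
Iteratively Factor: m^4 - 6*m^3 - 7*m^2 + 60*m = (m)*(m^3 - 6*m^2 - 7*m + 60) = m*(m - 4)*(m^2 - 2*m - 15) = m*(m - 4)*(m + 3)*(m - 5)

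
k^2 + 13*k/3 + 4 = (k + 4/3)*(k + 3)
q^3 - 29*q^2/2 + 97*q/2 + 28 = (q - 8)*(q - 7)*(q + 1/2)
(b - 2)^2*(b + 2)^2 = b^4 - 8*b^2 + 16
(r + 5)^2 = r^2 + 10*r + 25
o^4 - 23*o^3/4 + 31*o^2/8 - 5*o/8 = o*(o - 5)*(o - 1/2)*(o - 1/4)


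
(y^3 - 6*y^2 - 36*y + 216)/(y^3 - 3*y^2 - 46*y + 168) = (y^2 - 36)/(y^2 + 3*y - 28)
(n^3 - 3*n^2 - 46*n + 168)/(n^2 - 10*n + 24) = n + 7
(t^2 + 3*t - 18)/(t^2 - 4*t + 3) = (t + 6)/(t - 1)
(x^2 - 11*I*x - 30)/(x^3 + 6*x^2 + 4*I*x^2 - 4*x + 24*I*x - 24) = (x^2 - 11*I*x - 30)/(x^3 + x^2*(6 + 4*I) + x*(-4 + 24*I) - 24)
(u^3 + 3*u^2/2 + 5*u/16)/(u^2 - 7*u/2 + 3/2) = u*(16*u^2 + 24*u + 5)/(8*(2*u^2 - 7*u + 3))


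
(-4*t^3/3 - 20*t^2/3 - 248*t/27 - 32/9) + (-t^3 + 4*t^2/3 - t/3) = -7*t^3/3 - 16*t^2/3 - 257*t/27 - 32/9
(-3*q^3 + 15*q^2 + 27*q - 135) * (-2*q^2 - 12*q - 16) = 6*q^5 + 6*q^4 - 186*q^3 - 294*q^2 + 1188*q + 2160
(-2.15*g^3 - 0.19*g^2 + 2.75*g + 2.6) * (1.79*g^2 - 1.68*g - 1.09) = -3.8485*g^5 + 3.2719*g^4 + 7.5852*g^3 + 0.241099999999999*g^2 - 7.3655*g - 2.834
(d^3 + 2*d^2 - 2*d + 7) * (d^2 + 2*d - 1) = d^5 + 4*d^4 + d^3 + d^2 + 16*d - 7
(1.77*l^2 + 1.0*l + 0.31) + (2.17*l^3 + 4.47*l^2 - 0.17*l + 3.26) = 2.17*l^3 + 6.24*l^2 + 0.83*l + 3.57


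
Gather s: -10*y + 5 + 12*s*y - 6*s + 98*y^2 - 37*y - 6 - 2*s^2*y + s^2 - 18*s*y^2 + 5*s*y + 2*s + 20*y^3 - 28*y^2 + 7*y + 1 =s^2*(1 - 2*y) + s*(-18*y^2 + 17*y - 4) + 20*y^3 + 70*y^2 - 40*y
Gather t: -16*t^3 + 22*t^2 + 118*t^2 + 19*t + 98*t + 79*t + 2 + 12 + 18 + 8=-16*t^3 + 140*t^2 + 196*t + 40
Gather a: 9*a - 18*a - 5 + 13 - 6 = 2 - 9*a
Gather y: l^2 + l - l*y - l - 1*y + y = l^2 - l*y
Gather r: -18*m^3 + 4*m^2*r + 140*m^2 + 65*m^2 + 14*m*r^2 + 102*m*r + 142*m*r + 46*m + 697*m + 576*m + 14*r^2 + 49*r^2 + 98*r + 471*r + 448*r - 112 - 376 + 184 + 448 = -18*m^3 + 205*m^2 + 1319*m + r^2*(14*m + 63) + r*(4*m^2 + 244*m + 1017) + 144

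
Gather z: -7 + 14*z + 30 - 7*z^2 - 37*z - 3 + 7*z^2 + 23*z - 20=0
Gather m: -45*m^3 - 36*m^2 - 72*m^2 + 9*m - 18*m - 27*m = -45*m^3 - 108*m^2 - 36*m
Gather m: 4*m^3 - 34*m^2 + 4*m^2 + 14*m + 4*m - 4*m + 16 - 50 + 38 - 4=4*m^3 - 30*m^2 + 14*m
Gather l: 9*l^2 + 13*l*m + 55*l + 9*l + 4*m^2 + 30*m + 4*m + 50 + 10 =9*l^2 + l*(13*m + 64) + 4*m^2 + 34*m + 60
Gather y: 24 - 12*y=24 - 12*y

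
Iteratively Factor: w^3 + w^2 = (w)*(w^2 + w) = w*(w + 1)*(w)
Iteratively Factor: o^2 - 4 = (o + 2)*(o - 2)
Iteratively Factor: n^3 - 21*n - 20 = (n - 5)*(n^2 + 5*n + 4) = (n - 5)*(n + 4)*(n + 1)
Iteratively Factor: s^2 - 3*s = (s - 3)*(s)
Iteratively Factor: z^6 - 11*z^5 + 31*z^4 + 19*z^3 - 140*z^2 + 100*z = (z - 2)*(z^5 - 9*z^4 + 13*z^3 + 45*z^2 - 50*z) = (z - 2)*(z - 1)*(z^4 - 8*z^3 + 5*z^2 + 50*z) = (z - 5)*(z - 2)*(z - 1)*(z^3 - 3*z^2 - 10*z) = (z - 5)^2*(z - 2)*(z - 1)*(z^2 + 2*z) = z*(z - 5)^2*(z - 2)*(z - 1)*(z + 2)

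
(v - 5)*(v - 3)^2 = v^3 - 11*v^2 + 39*v - 45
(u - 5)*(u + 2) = u^2 - 3*u - 10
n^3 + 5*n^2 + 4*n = n*(n + 1)*(n + 4)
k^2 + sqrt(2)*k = k*(k + sqrt(2))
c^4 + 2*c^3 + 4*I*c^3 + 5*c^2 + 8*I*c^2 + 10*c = c*(c + 2)*(c - I)*(c + 5*I)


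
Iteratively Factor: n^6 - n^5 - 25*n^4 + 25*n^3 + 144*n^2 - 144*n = (n + 4)*(n^5 - 5*n^4 - 5*n^3 + 45*n^2 - 36*n) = n*(n + 4)*(n^4 - 5*n^3 - 5*n^2 + 45*n - 36) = n*(n + 3)*(n + 4)*(n^3 - 8*n^2 + 19*n - 12) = n*(n - 3)*(n + 3)*(n + 4)*(n^2 - 5*n + 4) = n*(n - 3)*(n - 1)*(n + 3)*(n + 4)*(n - 4)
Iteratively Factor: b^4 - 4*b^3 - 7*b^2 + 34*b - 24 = (b - 2)*(b^3 - 2*b^2 - 11*b + 12) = (b - 2)*(b + 3)*(b^2 - 5*b + 4) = (b - 2)*(b - 1)*(b + 3)*(b - 4)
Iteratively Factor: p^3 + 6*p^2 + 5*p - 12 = (p + 4)*(p^2 + 2*p - 3) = (p + 3)*(p + 4)*(p - 1)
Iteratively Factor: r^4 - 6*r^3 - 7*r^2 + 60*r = (r - 4)*(r^3 - 2*r^2 - 15*r) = r*(r - 4)*(r^2 - 2*r - 15) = r*(r - 5)*(r - 4)*(r + 3)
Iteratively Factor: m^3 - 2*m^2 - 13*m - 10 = (m + 2)*(m^2 - 4*m - 5) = (m + 1)*(m + 2)*(m - 5)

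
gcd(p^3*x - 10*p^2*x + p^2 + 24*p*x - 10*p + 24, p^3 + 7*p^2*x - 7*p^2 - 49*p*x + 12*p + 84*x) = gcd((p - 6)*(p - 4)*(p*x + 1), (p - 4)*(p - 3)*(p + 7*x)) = p - 4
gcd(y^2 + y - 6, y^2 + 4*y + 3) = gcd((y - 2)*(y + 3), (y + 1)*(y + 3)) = y + 3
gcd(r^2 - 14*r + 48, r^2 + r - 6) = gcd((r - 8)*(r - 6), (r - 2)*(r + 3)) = 1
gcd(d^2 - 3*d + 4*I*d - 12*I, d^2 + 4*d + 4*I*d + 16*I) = d + 4*I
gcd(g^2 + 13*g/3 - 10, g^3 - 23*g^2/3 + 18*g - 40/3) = g - 5/3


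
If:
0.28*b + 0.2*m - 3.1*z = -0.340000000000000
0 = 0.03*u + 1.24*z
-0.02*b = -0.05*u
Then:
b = -103.333333333333*z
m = 160.166666666667*z - 1.7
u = -41.3333333333333*z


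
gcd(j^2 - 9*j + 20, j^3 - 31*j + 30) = j - 5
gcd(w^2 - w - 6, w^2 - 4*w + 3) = w - 3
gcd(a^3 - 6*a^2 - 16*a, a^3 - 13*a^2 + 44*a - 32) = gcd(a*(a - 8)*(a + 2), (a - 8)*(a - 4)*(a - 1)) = a - 8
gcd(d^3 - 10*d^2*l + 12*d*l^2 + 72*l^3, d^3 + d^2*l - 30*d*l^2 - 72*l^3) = d - 6*l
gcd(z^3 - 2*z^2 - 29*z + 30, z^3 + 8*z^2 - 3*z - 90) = z + 5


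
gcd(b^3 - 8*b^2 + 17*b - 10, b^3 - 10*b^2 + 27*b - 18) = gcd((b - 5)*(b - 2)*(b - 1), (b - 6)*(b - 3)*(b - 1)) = b - 1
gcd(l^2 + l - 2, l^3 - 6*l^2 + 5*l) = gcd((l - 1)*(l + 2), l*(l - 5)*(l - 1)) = l - 1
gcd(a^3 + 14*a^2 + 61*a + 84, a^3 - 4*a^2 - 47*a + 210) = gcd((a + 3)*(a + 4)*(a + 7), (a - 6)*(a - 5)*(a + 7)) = a + 7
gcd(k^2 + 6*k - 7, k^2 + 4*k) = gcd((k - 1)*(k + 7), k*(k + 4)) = 1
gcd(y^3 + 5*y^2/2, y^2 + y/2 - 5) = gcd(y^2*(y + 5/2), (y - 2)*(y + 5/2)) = y + 5/2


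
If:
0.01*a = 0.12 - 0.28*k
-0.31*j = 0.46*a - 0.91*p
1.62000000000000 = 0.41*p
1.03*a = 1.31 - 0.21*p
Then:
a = 0.47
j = 10.91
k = 0.41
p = 3.95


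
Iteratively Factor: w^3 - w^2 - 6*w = (w + 2)*(w^2 - 3*w) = w*(w + 2)*(w - 3)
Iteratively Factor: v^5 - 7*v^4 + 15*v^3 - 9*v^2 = (v - 1)*(v^4 - 6*v^3 + 9*v^2) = v*(v - 1)*(v^3 - 6*v^2 + 9*v) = v*(v - 3)*(v - 1)*(v^2 - 3*v) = v^2*(v - 3)*(v - 1)*(v - 3)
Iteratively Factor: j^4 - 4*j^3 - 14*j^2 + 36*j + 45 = (j - 5)*(j^3 + j^2 - 9*j - 9) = (j - 5)*(j - 3)*(j^2 + 4*j + 3) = (j - 5)*(j - 3)*(j + 3)*(j + 1)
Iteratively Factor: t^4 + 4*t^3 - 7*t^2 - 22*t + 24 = (t - 2)*(t^3 + 6*t^2 + 5*t - 12) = (t - 2)*(t + 4)*(t^2 + 2*t - 3) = (t - 2)*(t + 3)*(t + 4)*(t - 1)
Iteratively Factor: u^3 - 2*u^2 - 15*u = (u - 5)*(u^2 + 3*u) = u*(u - 5)*(u + 3)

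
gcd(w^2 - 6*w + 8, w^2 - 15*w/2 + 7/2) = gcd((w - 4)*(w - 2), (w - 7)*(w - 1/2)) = 1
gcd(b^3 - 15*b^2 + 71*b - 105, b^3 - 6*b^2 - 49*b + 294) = b - 7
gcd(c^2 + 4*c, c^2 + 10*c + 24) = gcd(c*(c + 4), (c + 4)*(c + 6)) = c + 4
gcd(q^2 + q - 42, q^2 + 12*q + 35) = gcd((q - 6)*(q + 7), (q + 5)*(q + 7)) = q + 7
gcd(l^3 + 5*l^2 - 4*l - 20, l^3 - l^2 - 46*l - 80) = l^2 + 7*l + 10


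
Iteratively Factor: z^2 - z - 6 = (z + 2)*(z - 3)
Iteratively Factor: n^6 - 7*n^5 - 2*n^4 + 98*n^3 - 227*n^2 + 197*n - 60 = (n - 5)*(n^5 - 2*n^4 - 12*n^3 + 38*n^2 - 37*n + 12) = (n - 5)*(n - 1)*(n^4 - n^3 - 13*n^2 + 25*n - 12) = (n - 5)*(n - 1)*(n + 4)*(n^3 - 5*n^2 + 7*n - 3) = (n - 5)*(n - 1)^2*(n + 4)*(n^2 - 4*n + 3) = (n - 5)*(n - 1)^3*(n + 4)*(n - 3)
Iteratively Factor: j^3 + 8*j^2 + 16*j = (j + 4)*(j^2 + 4*j) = (j + 4)^2*(j)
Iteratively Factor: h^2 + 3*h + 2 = (h + 1)*(h + 2)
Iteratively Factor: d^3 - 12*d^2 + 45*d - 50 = (d - 5)*(d^2 - 7*d + 10) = (d - 5)*(d - 2)*(d - 5)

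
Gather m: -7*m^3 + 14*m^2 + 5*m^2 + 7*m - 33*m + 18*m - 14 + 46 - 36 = -7*m^3 + 19*m^2 - 8*m - 4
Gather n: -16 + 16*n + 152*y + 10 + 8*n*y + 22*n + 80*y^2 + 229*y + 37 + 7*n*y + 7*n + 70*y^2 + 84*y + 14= n*(15*y + 45) + 150*y^2 + 465*y + 45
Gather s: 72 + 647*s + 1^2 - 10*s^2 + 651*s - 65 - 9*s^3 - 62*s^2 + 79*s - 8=-9*s^3 - 72*s^2 + 1377*s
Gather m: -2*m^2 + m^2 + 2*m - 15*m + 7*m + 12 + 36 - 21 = -m^2 - 6*m + 27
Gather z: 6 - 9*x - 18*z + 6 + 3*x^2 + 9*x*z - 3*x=3*x^2 - 12*x + z*(9*x - 18) + 12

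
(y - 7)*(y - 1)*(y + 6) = y^3 - 2*y^2 - 41*y + 42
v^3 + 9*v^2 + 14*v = v*(v + 2)*(v + 7)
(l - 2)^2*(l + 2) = l^3 - 2*l^2 - 4*l + 8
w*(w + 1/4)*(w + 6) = w^3 + 25*w^2/4 + 3*w/2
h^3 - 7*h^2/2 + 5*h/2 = h*(h - 5/2)*(h - 1)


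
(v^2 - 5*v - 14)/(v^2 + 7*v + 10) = (v - 7)/(v + 5)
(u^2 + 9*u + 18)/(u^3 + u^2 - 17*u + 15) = (u^2 + 9*u + 18)/(u^3 + u^2 - 17*u + 15)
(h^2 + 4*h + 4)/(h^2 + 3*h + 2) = (h + 2)/(h + 1)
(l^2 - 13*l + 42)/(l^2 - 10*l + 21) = (l - 6)/(l - 3)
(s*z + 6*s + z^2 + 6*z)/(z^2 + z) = (s*z + 6*s + z^2 + 6*z)/(z*(z + 1))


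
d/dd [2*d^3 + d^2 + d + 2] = 6*d^2 + 2*d + 1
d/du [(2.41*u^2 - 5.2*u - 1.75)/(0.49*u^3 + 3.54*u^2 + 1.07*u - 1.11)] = (-1.1809*u^4 + 5.096*u^3 + 23.5592*u^2 + 7.0398*u + 7.6445)/(0.2401*u^6 + 3.4692*u^5 + 13.5802*u^4 + 6.4878*u^3 - 6.7139*u^2 - 2.3754*u + 1.2321)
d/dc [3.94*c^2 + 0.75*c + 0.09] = 7.88*c + 0.75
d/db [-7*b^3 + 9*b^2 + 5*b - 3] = -21*b^2 + 18*b + 5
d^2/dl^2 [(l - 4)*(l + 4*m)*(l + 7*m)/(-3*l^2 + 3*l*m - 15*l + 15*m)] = 2*(-(l - 4)*(l + 4*m)*(l + 7*m)*(2*l - m + 5)^2 + (-3*l - 11*m + 4)*(l^2 - l*m + 5*l - 5*m)^2 + (l^2 - l*m + 5*l - 5*m)*((l - 4)*(l + 4*m)*(l + 7*m) + (l - 4)*(l + 4*m)*(2*l - m + 5) + (l - 4)*(l + 7*m)*(2*l - m + 5) + (l + 4*m)*(l + 7*m)*(2*l - m + 5)))/(3*(l^2 - l*m + 5*l - 5*m)^3)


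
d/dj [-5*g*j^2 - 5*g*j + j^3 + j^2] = -10*g*j - 5*g + 3*j^2 + 2*j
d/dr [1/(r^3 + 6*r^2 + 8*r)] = (-3*r^2 - 12*r - 8)/(r^2*(r^2 + 6*r + 8)^2)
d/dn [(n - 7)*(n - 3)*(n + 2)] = 3*n^2 - 16*n + 1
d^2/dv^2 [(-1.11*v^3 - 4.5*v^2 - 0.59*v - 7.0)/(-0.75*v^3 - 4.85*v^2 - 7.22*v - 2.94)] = (-3.01275000000001*v^6 - 34.07265*v^5 - 115.44885*v^4 + 58.7689179999998*v^3 + 956.141088*v^2 + 1385.193516*v + 582.916376)/(0.421875*v^9 + 8.184375*v^8 + 65.109375*v^7 + 276.621875*v^6 + 690.95175*v^5 + 1061.45727*v^4 + 1013.515028*v^3 + 585.536868*v^2 + 187.220376*v + 25.412184)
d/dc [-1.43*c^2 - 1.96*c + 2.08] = -2.86*c - 1.96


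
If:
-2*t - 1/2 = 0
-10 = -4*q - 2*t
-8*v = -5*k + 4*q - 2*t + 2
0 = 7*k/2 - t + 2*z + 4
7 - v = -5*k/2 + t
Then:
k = -71/15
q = 21/8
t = -1/4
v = -55/12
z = 739/120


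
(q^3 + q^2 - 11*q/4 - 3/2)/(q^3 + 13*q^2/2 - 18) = (q + 1/2)/(q + 6)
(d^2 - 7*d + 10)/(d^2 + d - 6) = (d - 5)/(d + 3)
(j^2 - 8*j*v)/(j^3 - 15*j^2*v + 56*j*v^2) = 1/(j - 7*v)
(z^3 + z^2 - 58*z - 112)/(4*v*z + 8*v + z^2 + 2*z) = (z^2 - z - 56)/(4*v + z)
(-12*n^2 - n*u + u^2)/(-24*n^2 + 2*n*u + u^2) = (3*n + u)/(6*n + u)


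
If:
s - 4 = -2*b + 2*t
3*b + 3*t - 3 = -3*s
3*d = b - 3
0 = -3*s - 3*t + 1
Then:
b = 2/3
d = -7/9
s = 10/9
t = -7/9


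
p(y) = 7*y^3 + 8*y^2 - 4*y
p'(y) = 21*y^2 + 16*y - 4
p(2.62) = 170.33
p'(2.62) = 182.07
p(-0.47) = 2.92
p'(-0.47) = -6.88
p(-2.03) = -17.47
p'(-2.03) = 50.06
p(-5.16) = -728.07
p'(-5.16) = 472.58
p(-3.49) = -186.16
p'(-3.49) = 195.94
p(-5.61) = -961.69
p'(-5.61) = 567.15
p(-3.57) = -202.26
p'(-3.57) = 206.52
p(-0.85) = 4.88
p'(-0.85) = -2.43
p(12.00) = 13200.00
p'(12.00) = 3212.00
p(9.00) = 5715.00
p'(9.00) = 1841.00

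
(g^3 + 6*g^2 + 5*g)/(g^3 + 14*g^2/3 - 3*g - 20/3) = 3*g/(3*g - 4)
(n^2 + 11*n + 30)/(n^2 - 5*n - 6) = (n^2 + 11*n + 30)/(n^2 - 5*n - 6)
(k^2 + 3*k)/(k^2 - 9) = k/(k - 3)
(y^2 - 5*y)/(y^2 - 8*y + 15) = y/(y - 3)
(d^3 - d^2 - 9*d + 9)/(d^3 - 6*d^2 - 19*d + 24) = (d - 3)/(d - 8)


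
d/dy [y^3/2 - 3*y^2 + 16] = 3*y*(y - 4)/2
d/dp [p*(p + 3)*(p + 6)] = 3*p^2 + 18*p + 18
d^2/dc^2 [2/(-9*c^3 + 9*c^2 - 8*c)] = 4*(9*c*(3*c - 1)*(9*c^2 - 9*c + 8) - (27*c^2 - 18*c + 8)^2)/(c^3*(9*c^2 - 9*c + 8)^3)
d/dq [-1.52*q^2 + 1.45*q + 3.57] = 1.45 - 3.04*q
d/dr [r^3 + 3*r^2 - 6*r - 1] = 3*r^2 + 6*r - 6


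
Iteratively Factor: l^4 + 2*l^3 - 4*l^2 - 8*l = (l)*(l^3 + 2*l^2 - 4*l - 8) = l*(l + 2)*(l^2 - 4) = l*(l - 2)*(l + 2)*(l + 2)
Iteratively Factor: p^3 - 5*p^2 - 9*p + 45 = (p + 3)*(p^2 - 8*p + 15) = (p - 5)*(p + 3)*(p - 3)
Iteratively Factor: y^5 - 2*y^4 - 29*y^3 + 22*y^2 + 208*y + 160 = (y - 5)*(y^4 + 3*y^3 - 14*y^2 - 48*y - 32) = (y - 5)*(y + 1)*(y^3 + 2*y^2 - 16*y - 32) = (y - 5)*(y - 4)*(y + 1)*(y^2 + 6*y + 8) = (y - 5)*(y - 4)*(y + 1)*(y + 2)*(y + 4)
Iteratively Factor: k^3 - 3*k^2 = (k - 3)*(k^2) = k*(k - 3)*(k)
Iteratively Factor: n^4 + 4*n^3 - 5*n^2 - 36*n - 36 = (n + 2)*(n^3 + 2*n^2 - 9*n - 18) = (n + 2)*(n + 3)*(n^2 - n - 6) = (n - 3)*(n + 2)*(n + 3)*(n + 2)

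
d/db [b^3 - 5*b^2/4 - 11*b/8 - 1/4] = 3*b^2 - 5*b/2 - 11/8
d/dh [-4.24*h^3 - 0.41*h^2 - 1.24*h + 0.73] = -12.72*h^2 - 0.82*h - 1.24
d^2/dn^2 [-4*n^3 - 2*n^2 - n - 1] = -24*n - 4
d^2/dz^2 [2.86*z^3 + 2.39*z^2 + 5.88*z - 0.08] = 17.16*z + 4.78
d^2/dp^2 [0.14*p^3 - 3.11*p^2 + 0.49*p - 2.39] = 0.84*p - 6.22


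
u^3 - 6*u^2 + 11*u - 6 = (u - 3)*(u - 2)*(u - 1)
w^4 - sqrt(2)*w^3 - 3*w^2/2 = w^2*(w - 3*sqrt(2)/2)*(w + sqrt(2)/2)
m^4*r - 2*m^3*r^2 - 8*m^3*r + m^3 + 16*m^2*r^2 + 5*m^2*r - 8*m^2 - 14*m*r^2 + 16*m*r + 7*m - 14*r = (m - 7)*(m - 1)*(m - 2*r)*(m*r + 1)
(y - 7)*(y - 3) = y^2 - 10*y + 21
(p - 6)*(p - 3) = p^2 - 9*p + 18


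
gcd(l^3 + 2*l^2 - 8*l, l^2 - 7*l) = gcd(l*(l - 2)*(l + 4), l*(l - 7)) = l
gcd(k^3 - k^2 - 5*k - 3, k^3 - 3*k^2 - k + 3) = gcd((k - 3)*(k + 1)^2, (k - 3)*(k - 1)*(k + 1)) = k^2 - 2*k - 3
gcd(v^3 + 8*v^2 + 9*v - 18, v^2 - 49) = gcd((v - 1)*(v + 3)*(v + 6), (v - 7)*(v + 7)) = 1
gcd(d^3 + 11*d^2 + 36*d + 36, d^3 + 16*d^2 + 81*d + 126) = d^2 + 9*d + 18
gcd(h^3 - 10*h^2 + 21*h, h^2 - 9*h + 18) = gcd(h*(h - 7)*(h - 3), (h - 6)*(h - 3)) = h - 3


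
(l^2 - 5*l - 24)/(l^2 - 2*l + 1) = (l^2 - 5*l - 24)/(l^2 - 2*l + 1)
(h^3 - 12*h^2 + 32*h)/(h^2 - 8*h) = h - 4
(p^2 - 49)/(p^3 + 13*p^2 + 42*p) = (p - 7)/(p*(p + 6))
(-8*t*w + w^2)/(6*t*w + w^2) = (-8*t + w)/(6*t + w)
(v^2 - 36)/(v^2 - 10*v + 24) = (v + 6)/(v - 4)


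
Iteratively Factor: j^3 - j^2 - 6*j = (j + 2)*(j^2 - 3*j) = j*(j + 2)*(j - 3)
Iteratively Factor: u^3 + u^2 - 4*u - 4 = (u - 2)*(u^2 + 3*u + 2) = (u - 2)*(u + 1)*(u + 2)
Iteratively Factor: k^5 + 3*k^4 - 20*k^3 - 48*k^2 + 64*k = (k - 1)*(k^4 + 4*k^3 - 16*k^2 - 64*k) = k*(k - 1)*(k^3 + 4*k^2 - 16*k - 64) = k*(k - 1)*(k + 4)*(k^2 - 16) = k*(k - 4)*(k - 1)*(k + 4)*(k + 4)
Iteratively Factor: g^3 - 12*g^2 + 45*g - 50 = (g - 5)*(g^2 - 7*g + 10) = (g - 5)*(g - 2)*(g - 5)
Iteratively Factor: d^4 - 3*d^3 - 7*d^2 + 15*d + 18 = (d + 2)*(d^3 - 5*d^2 + 3*d + 9) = (d - 3)*(d + 2)*(d^2 - 2*d - 3) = (d - 3)*(d + 1)*(d + 2)*(d - 3)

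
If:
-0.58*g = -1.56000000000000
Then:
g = 2.69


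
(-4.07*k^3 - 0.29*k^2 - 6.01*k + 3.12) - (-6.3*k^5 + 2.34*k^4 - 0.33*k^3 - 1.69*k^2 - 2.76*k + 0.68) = 6.3*k^5 - 2.34*k^4 - 3.74*k^3 + 1.4*k^2 - 3.25*k + 2.44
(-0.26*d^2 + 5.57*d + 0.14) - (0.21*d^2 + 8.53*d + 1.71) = -0.47*d^2 - 2.96*d - 1.57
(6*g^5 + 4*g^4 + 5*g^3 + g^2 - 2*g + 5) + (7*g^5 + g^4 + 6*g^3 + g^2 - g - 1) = 13*g^5 + 5*g^4 + 11*g^3 + 2*g^2 - 3*g + 4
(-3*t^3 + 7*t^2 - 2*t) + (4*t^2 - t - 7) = -3*t^3 + 11*t^2 - 3*t - 7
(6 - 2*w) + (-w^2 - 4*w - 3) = -w^2 - 6*w + 3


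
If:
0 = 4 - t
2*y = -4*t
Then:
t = 4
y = -8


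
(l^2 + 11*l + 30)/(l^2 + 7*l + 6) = (l + 5)/(l + 1)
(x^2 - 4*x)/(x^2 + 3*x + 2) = x*(x - 4)/(x^2 + 3*x + 2)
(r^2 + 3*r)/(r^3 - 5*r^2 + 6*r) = (r + 3)/(r^2 - 5*r + 6)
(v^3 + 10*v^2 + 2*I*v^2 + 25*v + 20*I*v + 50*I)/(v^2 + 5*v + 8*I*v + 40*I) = (v^2 + v*(5 + 2*I) + 10*I)/(v + 8*I)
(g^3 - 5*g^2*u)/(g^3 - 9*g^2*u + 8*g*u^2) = g*(g - 5*u)/(g^2 - 9*g*u + 8*u^2)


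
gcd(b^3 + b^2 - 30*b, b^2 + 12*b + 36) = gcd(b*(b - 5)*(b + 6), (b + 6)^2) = b + 6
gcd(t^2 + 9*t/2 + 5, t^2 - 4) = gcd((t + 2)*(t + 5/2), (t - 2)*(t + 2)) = t + 2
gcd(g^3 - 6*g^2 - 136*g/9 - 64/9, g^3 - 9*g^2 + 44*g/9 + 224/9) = g^2 - 20*g/3 - 32/3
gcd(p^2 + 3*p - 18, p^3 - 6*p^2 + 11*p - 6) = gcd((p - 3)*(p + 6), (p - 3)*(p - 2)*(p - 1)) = p - 3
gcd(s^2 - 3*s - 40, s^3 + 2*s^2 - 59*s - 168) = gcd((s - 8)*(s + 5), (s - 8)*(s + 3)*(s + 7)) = s - 8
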